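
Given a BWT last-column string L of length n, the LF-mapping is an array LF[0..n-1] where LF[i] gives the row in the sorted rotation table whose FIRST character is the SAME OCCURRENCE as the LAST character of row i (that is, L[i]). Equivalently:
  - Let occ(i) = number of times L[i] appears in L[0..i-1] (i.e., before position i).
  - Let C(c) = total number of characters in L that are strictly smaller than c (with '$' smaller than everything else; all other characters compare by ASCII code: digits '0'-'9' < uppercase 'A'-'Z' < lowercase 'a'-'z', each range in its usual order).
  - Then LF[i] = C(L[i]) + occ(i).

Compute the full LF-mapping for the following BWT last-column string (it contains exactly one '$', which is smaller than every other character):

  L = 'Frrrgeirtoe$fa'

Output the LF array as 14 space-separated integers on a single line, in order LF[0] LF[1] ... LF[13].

Char counts: '$':1, 'F':1, 'a':1, 'e':2, 'f':1, 'g':1, 'i':1, 'o':1, 'r':4, 't':1
C (first-col start): C('$')=0, C('F')=1, C('a')=2, C('e')=3, C('f')=5, C('g')=6, C('i')=7, C('o')=8, C('r')=9, C('t')=13
L[0]='F': occ=0, LF[0]=C('F')+0=1+0=1
L[1]='r': occ=0, LF[1]=C('r')+0=9+0=9
L[2]='r': occ=1, LF[2]=C('r')+1=9+1=10
L[3]='r': occ=2, LF[3]=C('r')+2=9+2=11
L[4]='g': occ=0, LF[4]=C('g')+0=6+0=6
L[5]='e': occ=0, LF[5]=C('e')+0=3+0=3
L[6]='i': occ=0, LF[6]=C('i')+0=7+0=7
L[7]='r': occ=3, LF[7]=C('r')+3=9+3=12
L[8]='t': occ=0, LF[8]=C('t')+0=13+0=13
L[9]='o': occ=0, LF[9]=C('o')+0=8+0=8
L[10]='e': occ=1, LF[10]=C('e')+1=3+1=4
L[11]='$': occ=0, LF[11]=C('$')+0=0+0=0
L[12]='f': occ=0, LF[12]=C('f')+0=5+0=5
L[13]='a': occ=0, LF[13]=C('a')+0=2+0=2

Answer: 1 9 10 11 6 3 7 12 13 8 4 0 5 2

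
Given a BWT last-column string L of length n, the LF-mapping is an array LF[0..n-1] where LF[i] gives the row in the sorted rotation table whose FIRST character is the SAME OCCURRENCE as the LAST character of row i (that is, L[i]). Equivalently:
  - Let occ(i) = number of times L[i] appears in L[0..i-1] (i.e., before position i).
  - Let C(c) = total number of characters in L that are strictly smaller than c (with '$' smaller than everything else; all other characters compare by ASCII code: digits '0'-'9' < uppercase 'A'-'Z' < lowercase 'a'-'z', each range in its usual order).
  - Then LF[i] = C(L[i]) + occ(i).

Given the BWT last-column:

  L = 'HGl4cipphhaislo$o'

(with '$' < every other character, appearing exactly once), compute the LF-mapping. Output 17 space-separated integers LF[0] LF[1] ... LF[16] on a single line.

Answer: 3 2 10 1 5 8 14 15 6 7 4 9 16 11 12 0 13

Derivation:
Char counts: '$':1, '4':1, 'G':1, 'H':1, 'a':1, 'c':1, 'h':2, 'i':2, 'l':2, 'o':2, 'p':2, 's':1
C (first-col start): C('$')=0, C('4')=1, C('G')=2, C('H')=3, C('a')=4, C('c')=5, C('h')=6, C('i')=8, C('l')=10, C('o')=12, C('p')=14, C('s')=16
L[0]='H': occ=0, LF[0]=C('H')+0=3+0=3
L[1]='G': occ=0, LF[1]=C('G')+0=2+0=2
L[2]='l': occ=0, LF[2]=C('l')+0=10+0=10
L[3]='4': occ=0, LF[3]=C('4')+0=1+0=1
L[4]='c': occ=0, LF[4]=C('c')+0=5+0=5
L[5]='i': occ=0, LF[5]=C('i')+0=8+0=8
L[6]='p': occ=0, LF[6]=C('p')+0=14+0=14
L[7]='p': occ=1, LF[7]=C('p')+1=14+1=15
L[8]='h': occ=0, LF[8]=C('h')+0=6+0=6
L[9]='h': occ=1, LF[9]=C('h')+1=6+1=7
L[10]='a': occ=0, LF[10]=C('a')+0=4+0=4
L[11]='i': occ=1, LF[11]=C('i')+1=8+1=9
L[12]='s': occ=0, LF[12]=C('s')+0=16+0=16
L[13]='l': occ=1, LF[13]=C('l')+1=10+1=11
L[14]='o': occ=0, LF[14]=C('o')+0=12+0=12
L[15]='$': occ=0, LF[15]=C('$')+0=0+0=0
L[16]='o': occ=1, LF[16]=C('o')+1=12+1=13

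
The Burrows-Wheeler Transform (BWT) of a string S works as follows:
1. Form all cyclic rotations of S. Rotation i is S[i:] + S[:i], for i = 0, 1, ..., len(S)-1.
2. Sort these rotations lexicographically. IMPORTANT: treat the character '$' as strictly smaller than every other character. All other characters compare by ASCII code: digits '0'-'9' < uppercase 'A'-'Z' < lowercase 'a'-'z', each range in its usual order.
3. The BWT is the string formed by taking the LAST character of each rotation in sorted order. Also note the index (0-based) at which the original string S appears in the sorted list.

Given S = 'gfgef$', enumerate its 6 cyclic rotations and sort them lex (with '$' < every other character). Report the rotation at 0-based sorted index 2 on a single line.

All 6 rotations (rotation i = S[i:]+S[:i]):
  rot[0] = gfgef$
  rot[1] = fgef$g
  rot[2] = gef$gf
  rot[3] = ef$gfg
  rot[4] = f$gfge
  rot[5] = $gfgef
Sorted (with $ < everything):
  sorted[0] = $gfgef
  sorted[1] = ef$gfg
  sorted[2] = f$gfge
  sorted[3] = fgef$g
  sorted[4] = gef$gf
  sorted[5] = gfgef$
sorted[2] = f$gfge

Answer: f$gfge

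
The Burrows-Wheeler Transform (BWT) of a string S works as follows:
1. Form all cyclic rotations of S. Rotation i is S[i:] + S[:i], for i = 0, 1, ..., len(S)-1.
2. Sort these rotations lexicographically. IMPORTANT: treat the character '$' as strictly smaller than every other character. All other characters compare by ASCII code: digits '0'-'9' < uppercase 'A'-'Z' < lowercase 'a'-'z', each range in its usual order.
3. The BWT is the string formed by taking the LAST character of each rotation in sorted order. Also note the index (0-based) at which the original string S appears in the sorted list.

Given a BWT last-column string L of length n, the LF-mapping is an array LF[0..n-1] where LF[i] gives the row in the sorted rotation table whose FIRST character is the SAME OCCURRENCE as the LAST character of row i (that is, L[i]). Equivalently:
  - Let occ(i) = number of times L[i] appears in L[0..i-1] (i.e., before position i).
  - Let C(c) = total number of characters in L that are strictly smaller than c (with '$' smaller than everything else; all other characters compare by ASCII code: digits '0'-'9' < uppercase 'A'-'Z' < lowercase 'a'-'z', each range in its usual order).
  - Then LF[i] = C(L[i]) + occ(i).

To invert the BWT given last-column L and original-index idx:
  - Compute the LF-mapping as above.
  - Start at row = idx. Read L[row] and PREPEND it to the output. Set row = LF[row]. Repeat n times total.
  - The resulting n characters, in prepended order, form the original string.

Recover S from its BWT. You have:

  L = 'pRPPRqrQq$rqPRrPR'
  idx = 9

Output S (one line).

Answer: RrrRPPPqRqqQRPrp$

Derivation:
LF mapping: 10 6 1 2 7 11 14 5 12 0 15 13 3 8 16 4 9
Walk LF starting at row 9, prepending L[row]:
  step 1: row=9, L[9]='$', prepend. Next row=LF[9]=0
  step 2: row=0, L[0]='p', prepend. Next row=LF[0]=10
  step 3: row=10, L[10]='r', prepend. Next row=LF[10]=15
  step 4: row=15, L[15]='P', prepend. Next row=LF[15]=4
  step 5: row=4, L[4]='R', prepend. Next row=LF[4]=7
  step 6: row=7, L[7]='Q', prepend. Next row=LF[7]=5
  step 7: row=5, L[5]='q', prepend. Next row=LF[5]=11
  step 8: row=11, L[11]='q', prepend. Next row=LF[11]=13
  step 9: row=13, L[13]='R', prepend. Next row=LF[13]=8
  step 10: row=8, L[8]='q', prepend. Next row=LF[8]=12
  step 11: row=12, L[12]='P', prepend. Next row=LF[12]=3
  step 12: row=3, L[3]='P', prepend. Next row=LF[3]=2
  step 13: row=2, L[2]='P', prepend. Next row=LF[2]=1
  step 14: row=1, L[1]='R', prepend. Next row=LF[1]=6
  step 15: row=6, L[6]='r', prepend. Next row=LF[6]=14
  step 16: row=14, L[14]='r', prepend. Next row=LF[14]=16
  step 17: row=16, L[16]='R', prepend. Next row=LF[16]=9
Reversed output: RrrRPPPqRqqQRPrp$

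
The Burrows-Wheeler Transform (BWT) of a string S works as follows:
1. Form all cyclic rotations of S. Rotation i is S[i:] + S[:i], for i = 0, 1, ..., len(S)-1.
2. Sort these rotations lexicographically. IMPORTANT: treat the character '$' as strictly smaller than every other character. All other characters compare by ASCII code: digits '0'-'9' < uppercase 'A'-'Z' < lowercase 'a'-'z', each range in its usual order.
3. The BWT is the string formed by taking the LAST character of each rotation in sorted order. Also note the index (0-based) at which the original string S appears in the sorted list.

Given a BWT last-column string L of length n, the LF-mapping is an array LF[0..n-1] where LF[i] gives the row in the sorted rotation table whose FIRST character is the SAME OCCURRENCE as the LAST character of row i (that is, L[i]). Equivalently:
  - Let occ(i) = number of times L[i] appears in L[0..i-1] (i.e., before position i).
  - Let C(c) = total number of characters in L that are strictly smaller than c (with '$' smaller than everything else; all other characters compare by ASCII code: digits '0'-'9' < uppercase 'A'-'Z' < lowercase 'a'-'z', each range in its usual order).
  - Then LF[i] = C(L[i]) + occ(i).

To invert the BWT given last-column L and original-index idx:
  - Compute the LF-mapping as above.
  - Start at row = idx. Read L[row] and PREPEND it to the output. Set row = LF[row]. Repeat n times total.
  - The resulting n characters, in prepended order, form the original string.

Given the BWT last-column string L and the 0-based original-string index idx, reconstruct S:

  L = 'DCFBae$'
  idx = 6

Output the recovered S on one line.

Answer: eaFCBD$

Derivation:
LF mapping: 3 2 4 1 5 6 0
Walk LF starting at row 6, prepending L[row]:
  step 1: row=6, L[6]='$', prepend. Next row=LF[6]=0
  step 2: row=0, L[0]='D', prepend. Next row=LF[0]=3
  step 3: row=3, L[3]='B', prepend. Next row=LF[3]=1
  step 4: row=1, L[1]='C', prepend. Next row=LF[1]=2
  step 5: row=2, L[2]='F', prepend. Next row=LF[2]=4
  step 6: row=4, L[4]='a', prepend. Next row=LF[4]=5
  step 7: row=5, L[5]='e', prepend. Next row=LF[5]=6
Reversed output: eaFCBD$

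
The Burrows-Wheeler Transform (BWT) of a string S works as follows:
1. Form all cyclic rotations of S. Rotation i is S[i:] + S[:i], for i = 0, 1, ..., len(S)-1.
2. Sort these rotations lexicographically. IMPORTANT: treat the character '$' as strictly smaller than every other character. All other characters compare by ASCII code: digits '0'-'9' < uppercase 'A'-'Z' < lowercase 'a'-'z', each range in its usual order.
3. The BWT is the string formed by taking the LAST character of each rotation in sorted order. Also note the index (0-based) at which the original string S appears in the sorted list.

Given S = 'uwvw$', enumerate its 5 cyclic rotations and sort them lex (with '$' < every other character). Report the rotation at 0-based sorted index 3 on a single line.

All 5 rotations (rotation i = S[i:]+S[:i]):
  rot[0] = uwvw$
  rot[1] = wvw$u
  rot[2] = vw$uw
  rot[3] = w$uwv
  rot[4] = $uwvw
Sorted (with $ < everything):
  sorted[0] = $uwvw
  sorted[1] = uwvw$
  sorted[2] = vw$uw
  sorted[3] = w$uwv
  sorted[4] = wvw$u
sorted[3] = w$uwv

Answer: w$uwv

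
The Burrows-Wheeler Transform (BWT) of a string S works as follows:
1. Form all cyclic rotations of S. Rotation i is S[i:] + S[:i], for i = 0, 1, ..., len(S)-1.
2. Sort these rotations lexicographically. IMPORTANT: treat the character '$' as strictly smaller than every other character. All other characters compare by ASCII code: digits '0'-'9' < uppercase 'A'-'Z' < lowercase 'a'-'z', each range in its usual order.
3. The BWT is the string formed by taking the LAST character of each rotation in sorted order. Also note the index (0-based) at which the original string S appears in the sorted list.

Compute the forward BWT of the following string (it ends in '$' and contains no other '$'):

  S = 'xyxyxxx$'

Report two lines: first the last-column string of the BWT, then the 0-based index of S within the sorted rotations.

Answer: xxxyy$xx
5

Derivation:
All 8 rotations (rotation i = S[i:]+S[:i]):
  rot[0] = xyxyxxx$
  rot[1] = yxyxxx$x
  rot[2] = xyxxx$xy
  rot[3] = yxxx$xyx
  rot[4] = xxx$xyxy
  rot[5] = xx$xyxyx
  rot[6] = x$xyxyxx
  rot[7] = $xyxyxxx
Sorted (with $ < everything):
  sorted[0] = $xyxyxxx  (last char: 'x')
  sorted[1] = x$xyxyxx  (last char: 'x')
  sorted[2] = xx$xyxyx  (last char: 'x')
  sorted[3] = xxx$xyxy  (last char: 'y')
  sorted[4] = xyxxx$xy  (last char: 'y')
  sorted[5] = xyxyxxx$  (last char: '$')
  sorted[6] = yxxx$xyx  (last char: 'x')
  sorted[7] = yxyxxx$x  (last char: 'x')
Last column: xxxyy$xx
Original string S is at sorted index 5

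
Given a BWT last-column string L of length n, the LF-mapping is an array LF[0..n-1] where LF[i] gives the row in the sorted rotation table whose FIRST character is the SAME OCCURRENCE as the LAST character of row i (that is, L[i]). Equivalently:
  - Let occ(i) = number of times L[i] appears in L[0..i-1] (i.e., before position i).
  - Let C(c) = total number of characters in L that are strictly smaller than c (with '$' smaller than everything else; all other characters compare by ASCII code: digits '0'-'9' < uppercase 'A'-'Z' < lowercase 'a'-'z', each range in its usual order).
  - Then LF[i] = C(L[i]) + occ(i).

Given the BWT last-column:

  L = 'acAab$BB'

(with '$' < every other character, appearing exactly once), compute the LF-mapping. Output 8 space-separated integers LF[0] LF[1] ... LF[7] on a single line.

Answer: 4 7 1 5 6 0 2 3

Derivation:
Char counts: '$':1, 'A':1, 'B':2, 'a':2, 'b':1, 'c':1
C (first-col start): C('$')=0, C('A')=1, C('B')=2, C('a')=4, C('b')=6, C('c')=7
L[0]='a': occ=0, LF[0]=C('a')+0=4+0=4
L[1]='c': occ=0, LF[1]=C('c')+0=7+0=7
L[2]='A': occ=0, LF[2]=C('A')+0=1+0=1
L[3]='a': occ=1, LF[3]=C('a')+1=4+1=5
L[4]='b': occ=0, LF[4]=C('b')+0=6+0=6
L[5]='$': occ=0, LF[5]=C('$')+0=0+0=0
L[6]='B': occ=0, LF[6]=C('B')+0=2+0=2
L[7]='B': occ=1, LF[7]=C('B')+1=2+1=3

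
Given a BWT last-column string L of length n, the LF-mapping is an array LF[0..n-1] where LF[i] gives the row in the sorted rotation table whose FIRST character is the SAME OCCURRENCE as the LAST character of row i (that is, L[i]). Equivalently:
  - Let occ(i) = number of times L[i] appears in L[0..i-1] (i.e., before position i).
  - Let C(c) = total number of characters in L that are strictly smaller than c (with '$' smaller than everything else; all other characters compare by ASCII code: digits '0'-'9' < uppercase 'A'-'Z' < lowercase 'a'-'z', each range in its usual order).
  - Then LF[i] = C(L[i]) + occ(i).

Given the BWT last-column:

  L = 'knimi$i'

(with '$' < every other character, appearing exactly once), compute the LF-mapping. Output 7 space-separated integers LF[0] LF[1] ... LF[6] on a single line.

Char counts: '$':1, 'i':3, 'k':1, 'm':1, 'n':1
C (first-col start): C('$')=0, C('i')=1, C('k')=4, C('m')=5, C('n')=6
L[0]='k': occ=0, LF[0]=C('k')+0=4+0=4
L[1]='n': occ=0, LF[1]=C('n')+0=6+0=6
L[2]='i': occ=0, LF[2]=C('i')+0=1+0=1
L[3]='m': occ=0, LF[3]=C('m')+0=5+0=5
L[4]='i': occ=1, LF[4]=C('i')+1=1+1=2
L[5]='$': occ=0, LF[5]=C('$')+0=0+0=0
L[6]='i': occ=2, LF[6]=C('i')+2=1+2=3

Answer: 4 6 1 5 2 0 3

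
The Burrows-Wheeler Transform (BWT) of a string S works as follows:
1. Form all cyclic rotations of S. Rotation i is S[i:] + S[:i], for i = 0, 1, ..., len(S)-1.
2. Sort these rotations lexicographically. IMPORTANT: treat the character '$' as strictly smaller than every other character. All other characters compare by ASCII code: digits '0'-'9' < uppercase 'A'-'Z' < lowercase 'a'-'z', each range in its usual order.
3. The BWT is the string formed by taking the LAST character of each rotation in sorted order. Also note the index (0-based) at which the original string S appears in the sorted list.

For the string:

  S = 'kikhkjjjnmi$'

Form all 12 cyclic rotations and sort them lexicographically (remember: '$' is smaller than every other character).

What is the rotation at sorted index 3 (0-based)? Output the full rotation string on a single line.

All 12 rotations (rotation i = S[i:]+S[:i]):
  rot[0] = kikhkjjjnmi$
  rot[1] = ikhkjjjnmi$k
  rot[2] = khkjjjnmi$ki
  rot[3] = hkjjjnmi$kik
  rot[4] = kjjjnmi$kikh
  rot[5] = jjjnmi$kikhk
  rot[6] = jjnmi$kikhkj
  rot[7] = jnmi$kikhkjj
  rot[8] = nmi$kikhkjjj
  rot[9] = mi$kikhkjjjn
  rot[10] = i$kikhkjjjnm
  rot[11] = $kikhkjjjnmi
Sorted (with $ < everything):
  sorted[0] = $kikhkjjjnmi
  sorted[1] = hkjjjnmi$kik
  sorted[2] = i$kikhkjjjnm
  sorted[3] = ikhkjjjnmi$k
  sorted[4] = jjjnmi$kikhk
  sorted[5] = jjnmi$kikhkj
  sorted[6] = jnmi$kikhkjj
  sorted[7] = khkjjjnmi$ki
  sorted[8] = kikhkjjjnmi$
  sorted[9] = kjjjnmi$kikh
  sorted[10] = mi$kikhkjjjn
  sorted[11] = nmi$kikhkjjj
sorted[3] = ikhkjjjnmi$k

Answer: ikhkjjjnmi$k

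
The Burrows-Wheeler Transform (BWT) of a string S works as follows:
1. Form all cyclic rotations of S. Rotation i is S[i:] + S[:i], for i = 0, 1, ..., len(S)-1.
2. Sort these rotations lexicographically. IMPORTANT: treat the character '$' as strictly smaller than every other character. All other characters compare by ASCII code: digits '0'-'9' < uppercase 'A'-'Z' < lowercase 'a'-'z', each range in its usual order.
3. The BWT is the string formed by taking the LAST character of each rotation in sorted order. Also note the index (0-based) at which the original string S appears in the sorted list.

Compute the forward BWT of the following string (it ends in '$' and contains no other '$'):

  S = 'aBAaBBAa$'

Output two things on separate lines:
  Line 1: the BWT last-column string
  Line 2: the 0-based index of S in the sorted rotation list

All 9 rotations (rotation i = S[i:]+S[:i]):
  rot[0] = aBAaBBAa$
  rot[1] = BAaBBAa$a
  rot[2] = AaBBAa$aB
  rot[3] = aBBAa$aBA
  rot[4] = BBAa$aBAa
  rot[5] = BAa$aBAaB
  rot[6] = Aa$aBAaBB
  rot[7] = a$aBAaBBA
  rot[8] = $aBAaBBAa
Sorted (with $ < everything):
  sorted[0] = $aBAaBBAa  (last char: 'a')
  sorted[1] = Aa$aBAaBB  (last char: 'B')
  sorted[2] = AaBBAa$aB  (last char: 'B')
  sorted[3] = BAa$aBAaB  (last char: 'B')
  sorted[4] = BAaBBAa$a  (last char: 'a')
  sorted[5] = BBAa$aBAa  (last char: 'a')
  sorted[6] = a$aBAaBBA  (last char: 'A')
  sorted[7] = aBAaBBAa$  (last char: '$')
  sorted[8] = aBBAa$aBA  (last char: 'A')
Last column: aBBBaaA$A
Original string S is at sorted index 7

Answer: aBBBaaA$A
7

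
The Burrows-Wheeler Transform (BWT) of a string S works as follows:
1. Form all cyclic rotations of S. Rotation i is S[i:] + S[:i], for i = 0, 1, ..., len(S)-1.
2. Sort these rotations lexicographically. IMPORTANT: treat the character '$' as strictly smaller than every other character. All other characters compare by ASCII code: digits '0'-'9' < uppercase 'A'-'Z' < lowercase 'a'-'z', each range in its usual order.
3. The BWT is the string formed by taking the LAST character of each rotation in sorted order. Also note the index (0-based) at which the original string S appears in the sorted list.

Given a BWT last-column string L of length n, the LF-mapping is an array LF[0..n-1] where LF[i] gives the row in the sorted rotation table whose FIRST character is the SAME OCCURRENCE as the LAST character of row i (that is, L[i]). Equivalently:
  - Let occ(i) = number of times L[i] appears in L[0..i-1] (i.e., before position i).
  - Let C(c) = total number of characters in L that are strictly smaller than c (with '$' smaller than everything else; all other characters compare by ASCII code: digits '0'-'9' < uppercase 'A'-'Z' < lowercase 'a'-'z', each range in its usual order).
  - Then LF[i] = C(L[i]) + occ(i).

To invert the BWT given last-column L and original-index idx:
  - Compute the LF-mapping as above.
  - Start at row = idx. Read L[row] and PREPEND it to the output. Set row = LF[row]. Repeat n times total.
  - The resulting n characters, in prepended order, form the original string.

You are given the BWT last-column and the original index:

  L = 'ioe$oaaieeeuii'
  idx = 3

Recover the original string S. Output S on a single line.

Answer: eaeiuoaeioeii$

Derivation:
LF mapping: 7 11 3 0 12 1 2 8 4 5 6 13 9 10
Walk LF starting at row 3, prepending L[row]:
  step 1: row=3, L[3]='$', prepend. Next row=LF[3]=0
  step 2: row=0, L[0]='i', prepend. Next row=LF[0]=7
  step 3: row=7, L[7]='i', prepend. Next row=LF[7]=8
  step 4: row=8, L[8]='e', prepend. Next row=LF[8]=4
  step 5: row=4, L[4]='o', prepend. Next row=LF[4]=12
  step 6: row=12, L[12]='i', prepend. Next row=LF[12]=9
  step 7: row=9, L[9]='e', prepend. Next row=LF[9]=5
  step 8: row=5, L[5]='a', prepend. Next row=LF[5]=1
  step 9: row=1, L[1]='o', prepend. Next row=LF[1]=11
  step 10: row=11, L[11]='u', prepend. Next row=LF[11]=13
  step 11: row=13, L[13]='i', prepend. Next row=LF[13]=10
  step 12: row=10, L[10]='e', prepend. Next row=LF[10]=6
  step 13: row=6, L[6]='a', prepend. Next row=LF[6]=2
  step 14: row=2, L[2]='e', prepend. Next row=LF[2]=3
Reversed output: eaeiuoaeioeii$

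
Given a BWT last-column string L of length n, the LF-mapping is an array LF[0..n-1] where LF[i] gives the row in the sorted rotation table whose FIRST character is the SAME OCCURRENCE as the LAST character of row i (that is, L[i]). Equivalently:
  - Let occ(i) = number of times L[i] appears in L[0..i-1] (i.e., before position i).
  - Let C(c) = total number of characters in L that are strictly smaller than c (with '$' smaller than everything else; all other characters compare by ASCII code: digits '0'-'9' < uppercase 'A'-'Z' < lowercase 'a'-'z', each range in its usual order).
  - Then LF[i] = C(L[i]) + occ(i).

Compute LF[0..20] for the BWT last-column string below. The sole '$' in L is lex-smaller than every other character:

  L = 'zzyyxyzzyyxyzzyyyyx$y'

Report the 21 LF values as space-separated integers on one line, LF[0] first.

Answer: 15 16 4 5 1 6 17 18 7 8 2 9 19 20 10 11 12 13 3 0 14

Derivation:
Char counts: '$':1, 'x':3, 'y':11, 'z':6
C (first-col start): C('$')=0, C('x')=1, C('y')=4, C('z')=15
L[0]='z': occ=0, LF[0]=C('z')+0=15+0=15
L[1]='z': occ=1, LF[1]=C('z')+1=15+1=16
L[2]='y': occ=0, LF[2]=C('y')+0=4+0=4
L[3]='y': occ=1, LF[3]=C('y')+1=4+1=5
L[4]='x': occ=0, LF[4]=C('x')+0=1+0=1
L[5]='y': occ=2, LF[5]=C('y')+2=4+2=6
L[6]='z': occ=2, LF[6]=C('z')+2=15+2=17
L[7]='z': occ=3, LF[7]=C('z')+3=15+3=18
L[8]='y': occ=3, LF[8]=C('y')+3=4+3=7
L[9]='y': occ=4, LF[9]=C('y')+4=4+4=8
L[10]='x': occ=1, LF[10]=C('x')+1=1+1=2
L[11]='y': occ=5, LF[11]=C('y')+5=4+5=9
L[12]='z': occ=4, LF[12]=C('z')+4=15+4=19
L[13]='z': occ=5, LF[13]=C('z')+5=15+5=20
L[14]='y': occ=6, LF[14]=C('y')+6=4+6=10
L[15]='y': occ=7, LF[15]=C('y')+7=4+7=11
L[16]='y': occ=8, LF[16]=C('y')+8=4+8=12
L[17]='y': occ=9, LF[17]=C('y')+9=4+9=13
L[18]='x': occ=2, LF[18]=C('x')+2=1+2=3
L[19]='$': occ=0, LF[19]=C('$')+0=0+0=0
L[20]='y': occ=10, LF[20]=C('y')+10=4+10=14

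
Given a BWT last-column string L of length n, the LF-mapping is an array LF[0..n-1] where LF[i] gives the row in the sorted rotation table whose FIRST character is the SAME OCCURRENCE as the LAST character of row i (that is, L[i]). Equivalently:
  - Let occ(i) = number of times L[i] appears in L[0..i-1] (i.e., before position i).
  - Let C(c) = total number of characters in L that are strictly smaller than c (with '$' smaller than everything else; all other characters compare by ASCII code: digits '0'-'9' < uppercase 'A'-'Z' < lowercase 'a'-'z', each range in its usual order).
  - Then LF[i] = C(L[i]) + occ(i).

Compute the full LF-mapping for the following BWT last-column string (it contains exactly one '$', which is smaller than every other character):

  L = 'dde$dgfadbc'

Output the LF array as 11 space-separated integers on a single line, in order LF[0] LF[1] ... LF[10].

Answer: 4 5 8 0 6 10 9 1 7 2 3

Derivation:
Char counts: '$':1, 'a':1, 'b':1, 'c':1, 'd':4, 'e':1, 'f':1, 'g':1
C (first-col start): C('$')=0, C('a')=1, C('b')=2, C('c')=3, C('d')=4, C('e')=8, C('f')=9, C('g')=10
L[0]='d': occ=0, LF[0]=C('d')+0=4+0=4
L[1]='d': occ=1, LF[1]=C('d')+1=4+1=5
L[2]='e': occ=0, LF[2]=C('e')+0=8+0=8
L[3]='$': occ=0, LF[3]=C('$')+0=0+0=0
L[4]='d': occ=2, LF[4]=C('d')+2=4+2=6
L[5]='g': occ=0, LF[5]=C('g')+0=10+0=10
L[6]='f': occ=0, LF[6]=C('f')+0=9+0=9
L[7]='a': occ=0, LF[7]=C('a')+0=1+0=1
L[8]='d': occ=3, LF[8]=C('d')+3=4+3=7
L[9]='b': occ=0, LF[9]=C('b')+0=2+0=2
L[10]='c': occ=0, LF[10]=C('c')+0=3+0=3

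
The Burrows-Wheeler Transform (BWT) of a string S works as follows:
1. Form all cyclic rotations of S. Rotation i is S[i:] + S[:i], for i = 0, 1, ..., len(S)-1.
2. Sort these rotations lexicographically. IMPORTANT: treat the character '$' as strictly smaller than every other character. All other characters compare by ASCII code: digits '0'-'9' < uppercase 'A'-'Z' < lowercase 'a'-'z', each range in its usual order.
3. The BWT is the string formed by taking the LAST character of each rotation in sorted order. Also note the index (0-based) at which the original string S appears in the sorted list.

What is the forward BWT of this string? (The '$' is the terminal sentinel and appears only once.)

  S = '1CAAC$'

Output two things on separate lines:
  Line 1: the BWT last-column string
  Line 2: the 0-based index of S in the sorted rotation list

Answer: C$CAA1
1

Derivation:
All 6 rotations (rotation i = S[i:]+S[:i]):
  rot[0] = 1CAAC$
  rot[1] = CAAC$1
  rot[2] = AAC$1C
  rot[3] = AC$1CA
  rot[4] = C$1CAA
  rot[5] = $1CAAC
Sorted (with $ < everything):
  sorted[0] = $1CAAC  (last char: 'C')
  sorted[1] = 1CAAC$  (last char: '$')
  sorted[2] = AAC$1C  (last char: 'C')
  sorted[3] = AC$1CA  (last char: 'A')
  sorted[4] = C$1CAA  (last char: 'A')
  sorted[5] = CAAC$1  (last char: '1')
Last column: C$CAA1
Original string S is at sorted index 1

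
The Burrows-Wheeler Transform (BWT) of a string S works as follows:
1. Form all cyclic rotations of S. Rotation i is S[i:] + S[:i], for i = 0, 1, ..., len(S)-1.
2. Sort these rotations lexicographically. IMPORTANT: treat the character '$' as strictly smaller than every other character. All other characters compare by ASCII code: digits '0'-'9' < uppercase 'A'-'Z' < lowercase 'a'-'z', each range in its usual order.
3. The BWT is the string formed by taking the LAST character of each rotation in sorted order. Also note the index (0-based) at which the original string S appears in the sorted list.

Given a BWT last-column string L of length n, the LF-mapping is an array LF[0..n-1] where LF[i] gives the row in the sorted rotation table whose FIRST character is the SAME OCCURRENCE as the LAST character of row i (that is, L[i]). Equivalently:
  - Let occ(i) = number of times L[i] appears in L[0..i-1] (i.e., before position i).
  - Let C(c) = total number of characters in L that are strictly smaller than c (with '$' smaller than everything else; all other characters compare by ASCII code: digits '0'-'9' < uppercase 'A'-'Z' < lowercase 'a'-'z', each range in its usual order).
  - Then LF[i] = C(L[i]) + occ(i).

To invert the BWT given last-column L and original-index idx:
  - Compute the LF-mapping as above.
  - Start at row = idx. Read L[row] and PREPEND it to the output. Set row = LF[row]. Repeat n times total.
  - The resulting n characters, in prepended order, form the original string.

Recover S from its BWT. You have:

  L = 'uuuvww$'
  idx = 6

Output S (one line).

Answer: wwvuuu$

Derivation:
LF mapping: 1 2 3 4 5 6 0
Walk LF starting at row 6, prepending L[row]:
  step 1: row=6, L[6]='$', prepend. Next row=LF[6]=0
  step 2: row=0, L[0]='u', prepend. Next row=LF[0]=1
  step 3: row=1, L[1]='u', prepend. Next row=LF[1]=2
  step 4: row=2, L[2]='u', prepend. Next row=LF[2]=3
  step 5: row=3, L[3]='v', prepend. Next row=LF[3]=4
  step 6: row=4, L[4]='w', prepend. Next row=LF[4]=5
  step 7: row=5, L[5]='w', prepend. Next row=LF[5]=6
Reversed output: wwvuuu$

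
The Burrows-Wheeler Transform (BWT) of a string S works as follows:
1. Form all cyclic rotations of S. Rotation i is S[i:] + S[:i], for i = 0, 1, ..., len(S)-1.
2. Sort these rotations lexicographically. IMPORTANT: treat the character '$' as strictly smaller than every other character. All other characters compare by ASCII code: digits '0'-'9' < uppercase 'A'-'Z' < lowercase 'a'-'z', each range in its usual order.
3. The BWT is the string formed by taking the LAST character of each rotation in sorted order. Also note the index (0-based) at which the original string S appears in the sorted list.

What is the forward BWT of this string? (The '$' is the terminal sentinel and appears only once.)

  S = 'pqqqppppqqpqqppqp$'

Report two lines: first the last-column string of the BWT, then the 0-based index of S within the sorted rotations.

All 18 rotations (rotation i = S[i:]+S[:i]):
  rot[0] = pqqqppppqqpqqppqp$
  rot[1] = qqqppppqqpqqppqp$p
  rot[2] = qqppppqqpqqppqp$pq
  rot[3] = qppppqqpqqppqp$pqq
  rot[4] = ppppqqpqqppqp$pqqq
  rot[5] = pppqqpqqppqp$pqqqp
  rot[6] = ppqqpqqppqp$pqqqpp
  rot[7] = pqqpqqppqp$pqqqppp
  rot[8] = qqpqqppqp$pqqqpppp
  rot[9] = qpqqppqp$pqqqppppq
  rot[10] = pqqppqp$pqqqppppqq
  rot[11] = qqppqp$pqqqppppqqp
  rot[12] = qppqp$pqqqppppqqpq
  rot[13] = ppqp$pqqqppppqqpqq
  rot[14] = pqp$pqqqppppqqpqqp
  rot[15] = qp$pqqqppppqqpqqpp
  rot[16] = p$pqqqppppqqpqqppq
  rot[17] = $pqqqppppqqpqqppqp
Sorted (with $ < everything):
  sorted[0] = $pqqqppppqqpqqppqp  (last char: 'p')
  sorted[1] = p$pqqqppppqqpqqppq  (last char: 'q')
  sorted[2] = ppppqqpqqppqp$pqqq  (last char: 'q')
  sorted[3] = pppqqpqqppqp$pqqqp  (last char: 'p')
  sorted[4] = ppqp$pqqqppppqqpqq  (last char: 'q')
  sorted[5] = ppqqpqqppqp$pqqqpp  (last char: 'p')
  sorted[6] = pqp$pqqqppppqqpqqp  (last char: 'p')
  sorted[7] = pqqppqp$pqqqppppqq  (last char: 'q')
  sorted[8] = pqqpqqppqp$pqqqppp  (last char: 'p')
  sorted[9] = pqqqppppqqpqqppqp$  (last char: '$')
  sorted[10] = qp$pqqqppppqqpqqpp  (last char: 'p')
  sorted[11] = qppppqqpqqppqp$pqq  (last char: 'q')
  sorted[12] = qppqp$pqqqppppqqpq  (last char: 'q')
  sorted[13] = qpqqppqp$pqqqppppq  (last char: 'q')
  sorted[14] = qqppppqqpqqppqp$pq  (last char: 'q')
  sorted[15] = qqppqp$pqqqppppqqp  (last char: 'p')
  sorted[16] = qqpqqppqp$pqqqpppp  (last char: 'p')
  sorted[17] = qqqppppqqpqqppqp$p  (last char: 'p')
Last column: pqqpqppqp$pqqqqppp
Original string S is at sorted index 9

Answer: pqqpqppqp$pqqqqppp
9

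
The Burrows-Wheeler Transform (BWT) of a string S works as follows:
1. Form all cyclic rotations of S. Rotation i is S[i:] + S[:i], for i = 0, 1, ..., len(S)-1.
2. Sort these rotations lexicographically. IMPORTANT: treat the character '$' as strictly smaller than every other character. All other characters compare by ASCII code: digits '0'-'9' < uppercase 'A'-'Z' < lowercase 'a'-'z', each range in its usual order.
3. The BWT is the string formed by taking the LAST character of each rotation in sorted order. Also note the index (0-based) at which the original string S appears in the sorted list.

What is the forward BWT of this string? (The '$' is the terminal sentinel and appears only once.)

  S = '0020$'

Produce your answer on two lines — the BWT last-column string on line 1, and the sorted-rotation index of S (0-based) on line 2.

All 5 rotations (rotation i = S[i:]+S[:i]):
  rot[0] = 0020$
  rot[1] = 020$0
  rot[2] = 20$00
  rot[3] = 0$002
  rot[4] = $0020
Sorted (with $ < everything):
  sorted[0] = $0020  (last char: '0')
  sorted[1] = 0$002  (last char: '2')
  sorted[2] = 0020$  (last char: '$')
  sorted[3] = 020$0  (last char: '0')
  sorted[4] = 20$00  (last char: '0')
Last column: 02$00
Original string S is at sorted index 2

Answer: 02$00
2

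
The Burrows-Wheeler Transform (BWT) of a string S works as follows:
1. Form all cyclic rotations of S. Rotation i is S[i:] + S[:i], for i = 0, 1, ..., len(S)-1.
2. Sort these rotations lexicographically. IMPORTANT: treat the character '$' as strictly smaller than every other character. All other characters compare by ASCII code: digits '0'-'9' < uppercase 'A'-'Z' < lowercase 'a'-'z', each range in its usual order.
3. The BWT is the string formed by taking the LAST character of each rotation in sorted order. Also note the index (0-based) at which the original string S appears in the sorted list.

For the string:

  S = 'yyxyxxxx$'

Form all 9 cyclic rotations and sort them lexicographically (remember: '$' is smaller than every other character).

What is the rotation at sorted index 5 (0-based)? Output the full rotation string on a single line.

All 9 rotations (rotation i = S[i:]+S[:i]):
  rot[0] = yyxyxxxx$
  rot[1] = yxyxxxx$y
  rot[2] = xyxxxx$yy
  rot[3] = yxxxx$yyx
  rot[4] = xxxx$yyxy
  rot[5] = xxx$yyxyx
  rot[6] = xx$yyxyxx
  rot[7] = x$yyxyxxx
  rot[8] = $yyxyxxxx
Sorted (with $ < everything):
  sorted[0] = $yyxyxxxx
  sorted[1] = x$yyxyxxx
  sorted[2] = xx$yyxyxx
  sorted[3] = xxx$yyxyx
  sorted[4] = xxxx$yyxy
  sorted[5] = xyxxxx$yy
  sorted[6] = yxxxx$yyx
  sorted[7] = yxyxxxx$y
  sorted[8] = yyxyxxxx$
sorted[5] = xyxxxx$yy

Answer: xyxxxx$yy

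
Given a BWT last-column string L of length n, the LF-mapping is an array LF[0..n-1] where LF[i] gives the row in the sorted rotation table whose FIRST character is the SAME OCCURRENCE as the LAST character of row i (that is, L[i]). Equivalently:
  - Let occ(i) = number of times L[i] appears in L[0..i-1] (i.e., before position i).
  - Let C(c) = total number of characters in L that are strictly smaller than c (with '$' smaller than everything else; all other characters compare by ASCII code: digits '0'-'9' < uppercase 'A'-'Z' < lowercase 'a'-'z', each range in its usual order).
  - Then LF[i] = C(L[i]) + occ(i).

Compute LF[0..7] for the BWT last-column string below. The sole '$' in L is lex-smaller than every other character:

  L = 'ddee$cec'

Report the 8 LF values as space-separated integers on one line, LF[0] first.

Answer: 3 4 5 6 0 1 7 2

Derivation:
Char counts: '$':1, 'c':2, 'd':2, 'e':3
C (first-col start): C('$')=0, C('c')=1, C('d')=3, C('e')=5
L[0]='d': occ=0, LF[0]=C('d')+0=3+0=3
L[1]='d': occ=1, LF[1]=C('d')+1=3+1=4
L[2]='e': occ=0, LF[2]=C('e')+0=5+0=5
L[3]='e': occ=1, LF[3]=C('e')+1=5+1=6
L[4]='$': occ=0, LF[4]=C('$')+0=0+0=0
L[5]='c': occ=0, LF[5]=C('c')+0=1+0=1
L[6]='e': occ=2, LF[6]=C('e')+2=5+2=7
L[7]='c': occ=1, LF[7]=C('c')+1=1+1=2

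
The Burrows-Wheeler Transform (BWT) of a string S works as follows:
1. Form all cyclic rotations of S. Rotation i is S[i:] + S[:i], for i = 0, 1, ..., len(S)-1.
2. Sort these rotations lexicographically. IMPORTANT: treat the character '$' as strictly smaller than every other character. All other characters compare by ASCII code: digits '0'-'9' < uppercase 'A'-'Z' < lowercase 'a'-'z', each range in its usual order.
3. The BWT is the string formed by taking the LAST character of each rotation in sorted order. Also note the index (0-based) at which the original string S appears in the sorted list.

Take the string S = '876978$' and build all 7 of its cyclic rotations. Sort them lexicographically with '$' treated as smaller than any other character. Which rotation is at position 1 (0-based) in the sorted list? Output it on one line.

All 7 rotations (rotation i = S[i:]+S[:i]):
  rot[0] = 876978$
  rot[1] = 76978$8
  rot[2] = 6978$87
  rot[3] = 978$876
  rot[4] = 78$8769
  rot[5] = 8$87697
  rot[6] = $876978
Sorted (with $ < everything):
  sorted[0] = $876978
  sorted[1] = 6978$87
  sorted[2] = 76978$8
  sorted[3] = 78$8769
  sorted[4] = 8$87697
  sorted[5] = 876978$
  sorted[6] = 978$876
sorted[1] = 6978$87

Answer: 6978$87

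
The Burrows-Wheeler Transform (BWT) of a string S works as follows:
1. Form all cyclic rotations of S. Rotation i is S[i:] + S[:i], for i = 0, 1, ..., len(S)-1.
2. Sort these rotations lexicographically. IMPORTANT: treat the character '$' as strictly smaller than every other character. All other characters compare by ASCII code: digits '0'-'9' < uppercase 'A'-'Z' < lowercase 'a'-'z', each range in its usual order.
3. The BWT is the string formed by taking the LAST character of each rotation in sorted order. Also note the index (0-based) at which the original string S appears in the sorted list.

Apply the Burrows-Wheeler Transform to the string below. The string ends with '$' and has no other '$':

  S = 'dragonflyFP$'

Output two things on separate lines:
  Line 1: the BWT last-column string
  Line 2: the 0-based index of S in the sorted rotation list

Answer: PyFr$nafogdl
4

Derivation:
All 12 rotations (rotation i = S[i:]+S[:i]):
  rot[0] = dragonflyFP$
  rot[1] = ragonflyFP$d
  rot[2] = agonflyFP$dr
  rot[3] = gonflyFP$dra
  rot[4] = onflyFP$drag
  rot[5] = nflyFP$drago
  rot[6] = flyFP$dragon
  rot[7] = lyFP$dragonf
  rot[8] = yFP$dragonfl
  rot[9] = FP$dragonfly
  rot[10] = P$dragonflyF
  rot[11] = $dragonflyFP
Sorted (with $ < everything):
  sorted[0] = $dragonflyFP  (last char: 'P')
  sorted[1] = FP$dragonfly  (last char: 'y')
  sorted[2] = P$dragonflyF  (last char: 'F')
  sorted[3] = agonflyFP$dr  (last char: 'r')
  sorted[4] = dragonflyFP$  (last char: '$')
  sorted[5] = flyFP$dragon  (last char: 'n')
  sorted[6] = gonflyFP$dra  (last char: 'a')
  sorted[7] = lyFP$dragonf  (last char: 'f')
  sorted[8] = nflyFP$drago  (last char: 'o')
  sorted[9] = onflyFP$drag  (last char: 'g')
  sorted[10] = ragonflyFP$d  (last char: 'd')
  sorted[11] = yFP$dragonfl  (last char: 'l')
Last column: PyFr$nafogdl
Original string S is at sorted index 4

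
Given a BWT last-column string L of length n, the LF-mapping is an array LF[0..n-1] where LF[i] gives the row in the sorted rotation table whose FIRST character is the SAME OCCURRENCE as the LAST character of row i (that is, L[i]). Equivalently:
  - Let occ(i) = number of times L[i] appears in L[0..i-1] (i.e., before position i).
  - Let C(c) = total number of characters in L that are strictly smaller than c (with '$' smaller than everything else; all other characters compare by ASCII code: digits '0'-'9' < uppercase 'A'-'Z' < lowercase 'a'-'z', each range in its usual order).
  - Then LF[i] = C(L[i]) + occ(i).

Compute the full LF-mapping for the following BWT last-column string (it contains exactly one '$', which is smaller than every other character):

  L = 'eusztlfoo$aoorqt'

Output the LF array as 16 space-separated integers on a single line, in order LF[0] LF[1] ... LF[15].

Char counts: '$':1, 'a':1, 'e':1, 'f':1, 'l':1, 'o':4, 'q':1, 'r':1, 's':1, 't':2, 'u':1, 'z':1
C (first-col start): C('$')=0, C('a')=1, C('e')=2, C('f')=3, C('l')=4, C('o')=5, C('q')=9, C('r')=10, C('s')=11, C('t')=12, C('u')=14, C('z')=15
L[0]='e': occ=0, LF[0]=C('e')+0=2+0=2
L[1]='u': occ=0, LF[1]=C('u')+0=14+0=14
L[2]='s': occ=0, LF[2]=C('s')+0=11+0=11
L[3]='z': occ=0, LF[3]=C('z')+0=15+0=15
L[4]='t': occ=0, LF[4]=C('t')+0=12+0=12
L[5]='l': occ=0, LF[5]=C('l')+0=4+0=4
L[6]='f': occ=0, LF[6]=C('f')+0=3+0=3
L[7]='o': occ=0, LF[7]=C('o')+0=5+0=5
L[8]='o': occ=1, LF[8]=C('o')+1=5+1=6
L[9]='$': occ=0, LF[9]=C('$')+0=0+0=0
L[10]='a': occ=0, LF[10]=C('a')+0=1+0=1
L[11]='o': occ=2, LF[11]=C('o')+2=5+2=7
L[12]='o': occ=3, LF[12]=C('o')+3=5+3=8
L[13]='r': occ=0, LF[13]=C('r')+0=10+0=10
L[14]='q': occ=0, LF[14]=C('q')+0=9+0=9
L[15]='t': occ=1, LF[15]=C('t')+1=12+1=13

Answer: 2 14 11 15 12 4 3 5 6 0 1 7 8 10 9 13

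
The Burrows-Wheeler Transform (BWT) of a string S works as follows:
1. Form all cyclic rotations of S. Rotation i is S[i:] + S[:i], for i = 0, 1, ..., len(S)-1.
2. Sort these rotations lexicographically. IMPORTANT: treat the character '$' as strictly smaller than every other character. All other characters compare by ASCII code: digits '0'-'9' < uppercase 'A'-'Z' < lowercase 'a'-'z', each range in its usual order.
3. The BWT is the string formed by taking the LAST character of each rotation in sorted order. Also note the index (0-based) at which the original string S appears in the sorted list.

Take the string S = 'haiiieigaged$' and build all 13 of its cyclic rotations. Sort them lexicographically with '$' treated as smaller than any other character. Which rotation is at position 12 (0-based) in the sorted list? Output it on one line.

Answer: iiieigaged$ha

Derivation:
All 13 rotations (rotation i = S[i:]+S[:i]):
  rot[0] = haiiieigaged$
  rot[1] = aiiieigaged$h
  rot[2] = iiieigaged$ha
  rot[3] = iieigaged$hai
  rot[4] = ieigaged$haii
  rot[5] = eigaged$haiii
  rot[6] = igaged$haiiie
  rot[7] = gaged$haiiiei
  rot[8] = aged$haiiieig
  rot[9] = ged$haiiieiga
  rot[10] = ed$haiiieigag
  rot[11] = d$haiiieigage
  rot[12] = $haiiieigaged
Sorted (with $ < everything):
  sorted[0] = $haiiieigaged
  sorted[1] = aged$haiiieig
  sorted[2] = aiiieigaged$h
  sorted[3] = d$haiiieigage
  sorted[4] = ed$haiiieigag
  sorted[5] = eigaged$haiii
  sorted[6] = gaged$haiiiei
  sorted[7] = ged$haiiieiga
  sorted[8] = haiiieigaged$
  sorted[9] = ieigaged$haii
  sorted[10] = igaged$haiiie
  sorted[11] = iieigaged$hai
  sorted[12] = iiieigaged$ha
sorted[12] = iiieigaged$ha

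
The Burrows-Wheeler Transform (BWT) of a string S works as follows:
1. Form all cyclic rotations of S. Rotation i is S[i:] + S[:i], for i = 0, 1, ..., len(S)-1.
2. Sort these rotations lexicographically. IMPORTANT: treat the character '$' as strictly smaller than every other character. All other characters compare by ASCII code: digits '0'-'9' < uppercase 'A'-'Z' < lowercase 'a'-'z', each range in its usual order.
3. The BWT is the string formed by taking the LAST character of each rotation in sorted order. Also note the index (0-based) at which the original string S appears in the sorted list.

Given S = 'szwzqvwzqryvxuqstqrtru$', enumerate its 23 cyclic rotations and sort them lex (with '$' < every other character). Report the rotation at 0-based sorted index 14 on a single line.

Answer: vwzqryvxuqstqrtru$szwzq

Derivation:
All 23 rotations (rotation i = S[i:]+S[:i]):
  rot[0] = szwzqvwzqryvxuqstqrtru$
  rot[1] = zwzqvwzqryvxuqstqrtru$s
  rot[2] = wzqvwzqryvxuqstqrtru$sz
  rot[3] = zqvwzqryvxuqstqrtru$szw
  rot[4] = qvwzqryvxuqstqrtru$szwz
  rot[5] = vwzqryvxuqstqrtru$szwzq
  rot[6] = wzqryvxuqstqrtru$szwzqv
  rot[7] = zqryvxuqstqrtru$szwzqvw
  rot[8] = qryvxuqstqrtru$szwzqvwz
  rot[9] = ryvxuqstqrtru$szwzqvwzq
  rot[10] = yvxuqstqrtru$szwzqvwzqr
  rot[11] = vxuqstqrtru$szwzqvwzqry
  rot[12] = xuqstqrtru$szwzqvwzqryv
  rot[13] = uqstqrtru$szwzqvwzqryvx
  rot[14] = qstqrtru$szwzqvwzqryvxu
  rot[15] = stqrtru$szwzqvwzqryvxuq
  rot[16] = tqrtru$szwzqvwzqryvxuqs
  rot[17] = qrtru$szwzqvwzqryvxuqst
  rot[18] = rtru$szwzqvwzqryvxuqstq
  rot[19] = tru$szwzqvwzqryvxuqstqr
  rot[20] = ru$szwzqvwzqryvxuqstqrt
  rot[21] = u$szwzqvwzqryvxuqstqrtr
  rot[22] = $szwzqvwzqryvxuqstqrtru
Sorted (with $ < everything):
  sorted[0] = $szwzqvwzqryvxuqstqrtru
  sorted[1] = qrtru$szwzqvwzqryvxuqst
  sorted[2] = qryvxuqstqrtru$szwzqvwz
  sorted[3] = qstqrtru$szwzqvwzqryvxu
  sorted[4] = qvwzqryvxuqstqrtru$szwz
  sorted[5] = rtru$szwzqvwzqryvxuqstq
  sorted[6] = ru$szwzqvwzqryvxuqstqrt
  sorted[7] = ryvxuqstqrtru$szwzqvwzq
  sorted[8] = stqrtru$szwzqvwzqryvxuq
  sorted[9] = szwzqvwzqryvxuqstqrtru$
  sorted[10] = tqrtru$szwzqvwzqryvxuqs
  sorted[11] = tru$szwzqvwzqryvxuqstqr
  sorted[12] = u$szwzqvwzqryvxuqstqrtr
  sorted[13] = uqstqrtru$szwzqvwzqryvx
  sorted[14] = vwzqryvxuqstqrtru$szwzq
  sorted[15] = vxuqstqrtru$szwzqvwzqry
  sorted[16] = wzqryvxuqstqrtru$szwzqv
  sorted[17] = wzqvwzqryvxuqstqrtru$sz
  sorted[18] = xuqstqrtru$szwzqvwzqryv
  sorted[19] = yvxuqstqrtru$szwzqvwzqr
  sorted[20] = zqryvxuqstqrtru$szwzqvw
  sorted[21] = zqvwzqryvxuqstqrtru$szw
  sorted[22] = zwzqvwzqryvxuqstqrtru$s
sorted[14] = vwzqryvxuqstqrtru$szwzq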